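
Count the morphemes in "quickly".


Word: "quickly"
Morphemes: quick | -ly
Each morpheme carries meaning
= 2 morphemes


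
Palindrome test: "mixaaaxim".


Word: "mixaaaxim"
Reversed: "mixaaaxim"
Forward == Backward? mixaaaxim == mixaaaxim
Palindrome = Yes


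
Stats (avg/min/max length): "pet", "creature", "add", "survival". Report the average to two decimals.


Lengths: "pet"=3, "creature"=8, "add"=3, "survival"=8
Sum = 22, Count = 4
Average = 22/4 = 5.50
= avg=5.50, min=3, max=8


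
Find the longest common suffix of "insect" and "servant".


Word 1: "insect"
Word 2: "servant"
Comparing from end:
  Pos -1: 't' == 't'
  Pos -2: 'c' != 'n' (stop)
LCS = "t" (length 1)


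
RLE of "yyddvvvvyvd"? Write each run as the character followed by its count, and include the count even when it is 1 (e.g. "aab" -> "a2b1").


String: "yyddvvvvyvd"
Scanning for consecutive runs:
  'y' x 2
  'd' x 2
  'v' x 4
  'y' x 1
  'v' x 1
  'd' x 1
RLE = "y2d2v4y1v1d1"


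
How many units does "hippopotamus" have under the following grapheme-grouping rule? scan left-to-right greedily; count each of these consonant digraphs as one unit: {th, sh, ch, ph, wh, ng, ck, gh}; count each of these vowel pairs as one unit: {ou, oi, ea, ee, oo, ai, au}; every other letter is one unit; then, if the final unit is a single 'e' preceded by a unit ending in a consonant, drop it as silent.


Word: "hippopotamus" (12 letters)
Left-to-right scan:
  [1] 'h' (letter)
  [2] 'i' (letter)
  [3] 'p' (letter)
  [4] 'p' (letter)
  [5] 'o' (letter)
  [6] 'p' (letter)
  [7] 'o' (letter)
  [8] 't' (letter)
  [9] 'a' (letter)
  [10] 'm' (letter)
  [11] 'u' (letter)
  [12] 's' (letter)
Units from scan: 12
Sound units = 12 units


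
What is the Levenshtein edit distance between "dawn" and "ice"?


Word 1: "dawn" (length 4)
Word 2: "ice" (length 3)
One optimal edit sequence (insert/delete/substitute each cost 1):
  1. delete 'd'  (+1)
  2. substitute 'a' -> 'i'  (+1)
  3. substitute 'w' -> 'c'  (+1)
  4. substitute 'n' -> 'e'  (+1)
Total edit operations: 4
Edit distance = 4


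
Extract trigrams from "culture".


Word: "culture" (length 7)
Number of trigrams = 7 - 3 + 1 = 5
  Position 0: "cul"
  Position 1: "ult"
  Position 2: "ltu"
  Position 3: "tur"
  Position 4: "ure"
Trigrams = "cul", "ult", "ltu", "tur", "ure"


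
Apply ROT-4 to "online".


Word: "online"
Shift: 4
Each letter → (letter + shift) mod 26:
  'o' (14) + 4 = 18 → 's'
  'n' (13) + 4 = 17 → 'r'
  'l' (11) + 4 = 15 → 'p'
  'i' (8) + 4 = 12 → 'm'
  'n' (13) + 4 = 17 → 'r'
  'e' (4) + 4 = 8 → 'i'
Result = "srpmri"


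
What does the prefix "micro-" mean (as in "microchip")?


Prefix: micro-
Example: microchip = micro- + chip
Meaning = small


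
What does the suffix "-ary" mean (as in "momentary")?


Suffix: -ary
Example: momentary = moment + -ary
Meaning = relating to


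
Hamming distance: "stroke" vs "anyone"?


Comparing character by character (same length = 6):
  Pos 0: 's' vs 'a' !=
  Pos 1: 't' vs 'n' !=
  Pos 2: 'r' vs 'y' !=
  Pos 3: 'o' vs 'o' =
  Pos 4: 'k' vs 'n' !=
  Pos 5: 'e' vs 'e' =
Hamming distance = 4


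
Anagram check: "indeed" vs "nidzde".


Word 1: "indeed" → sorted: ddeein
Word 2: "nidzde" → sorted: ddeinz
Same letters? ddeein != ddeinz
Anagram = No


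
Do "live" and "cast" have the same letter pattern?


Pattern of "live": [0, 1, 2, 3]
Pattern of "cast": [0, 1, 2, 3]
Patterns match
Same pattern = Yes


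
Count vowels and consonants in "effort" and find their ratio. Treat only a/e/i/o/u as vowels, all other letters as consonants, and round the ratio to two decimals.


Word: "effort"
Vowels (a,e,i,o,u): 2
Consonants: 4
Ratio = 2/4
= 0.50


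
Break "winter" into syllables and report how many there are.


Word: "winter"
Syllable breakdown: win-ter
Counting: 2 parts
= 2 syllables


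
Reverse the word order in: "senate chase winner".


Original: "senate chase winner"
Words (1..n): senate | chase | winner
Reversed (n..1): winner | chase | senate
Result = "winner chase senate"


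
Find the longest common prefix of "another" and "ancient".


Word 1: "another"
Word 2: "ancient"
Comparing from start:
  Pos 0: 'a' == 'a'
  Pos 1: 'n' == 'n'
  Pos 2: 'o' != 'c' (stop)
LCP = "an" (length 2)


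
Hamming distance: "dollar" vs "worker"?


Comparing character by character (same length = 6):
  Pos 0: 'd' vs 'w' !=
  Pos 1: 'o' vs 'o' =
  Pos 2: 'l' vs 'r' !=
  Pos 3: 'l' vs 'k' !=
  Pos 4: 'a' vs 'e' !=
  Pos 5: 'r' vs 'r' =
Hamming distance = 4


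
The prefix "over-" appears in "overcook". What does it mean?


Prefix: over-
As in: overcook -> over- + cook
Meaning = excessive


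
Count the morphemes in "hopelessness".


Word: "hopelessness"
Morphemes: hope | -less | -ness
Each morpheme carries meaning
= 3 morphemes


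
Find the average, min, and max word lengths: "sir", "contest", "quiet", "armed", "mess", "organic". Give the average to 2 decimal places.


Lengths: "sir"=3, "contest"=7, "quiet"=5, "armed"=5, "mess"=4, "organic"=7
Sum = 31, Count = 6
Average = 31/6 = 5.17
= avg=5.17, min=3, max=7


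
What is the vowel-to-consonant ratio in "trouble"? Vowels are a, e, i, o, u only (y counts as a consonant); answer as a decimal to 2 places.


Word: "trouble"
Vowels (a,e,i,o,u): 3
Consonants: 4
Ratio = 3/4
= 0.75


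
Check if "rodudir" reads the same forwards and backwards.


Word: "rodudir"
Reversed: "ridudor"
Forward == Backward? rodudir != ridudor
Palindrome = No


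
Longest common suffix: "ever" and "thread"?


Word 1: "ever"
Word 2: "thread"
Comparing from end:
  Pos -1: 'r' != 'd' (stop)
LCS = "" (length 0)


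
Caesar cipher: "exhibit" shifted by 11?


Word: "exhibit"
Shift: 11
Each letter → (letter + shift) mod 26:
  'e' (4) + 11 = 15 → 'p'
  'x' (23) + 11 = 8 → 'i'
  'h' (7) + 11 = 18 → 's'
  'i' (8) + 11 = 19 → 't'
  'b' (1) + 11 = 12 → 'm'
  'i' (8) + 11 = 19 → 't'
  't' (19) + 11 = 4 → 'e'
Result = "pistmte"


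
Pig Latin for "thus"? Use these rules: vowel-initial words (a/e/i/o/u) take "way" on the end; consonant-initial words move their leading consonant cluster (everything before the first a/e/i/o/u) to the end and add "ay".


Word: "thus"
Starts with consonant(s) → move to end, add 'ay'
Consonant cluster: "th"
Pig Latin = "usthay"


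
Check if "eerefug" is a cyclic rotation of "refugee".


Word: "refugee", Candidate: "eerefug"
Method: check if candidate is substring of word+word
"refugeerefugee" contains "eerefug"? Yes
Is rotation = Yes


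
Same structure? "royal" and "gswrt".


Pattern of "royal": [0, 1, 2, 3, 4]
Pattern of "gswrt": [0, 1, 2, 3, 4]
Patterns match
Same pattern = Yes


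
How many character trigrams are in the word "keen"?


Word: "keen" (length 4)
Number of 3-grams = length - 3 + 1 = 4 - 3 + 1
= 2


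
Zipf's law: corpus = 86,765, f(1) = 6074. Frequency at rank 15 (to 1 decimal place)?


Zipf's law: f(r) = f(1) / r
f(1) = 6074
f(15) = 6074 / 15
= 404.9 occurrences


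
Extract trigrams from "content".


Word: "content" (length 7)
Number of trigrams = 7 - 3 + 1 = 5
  Position 0: "con"
  Position 1: "ont"
  Position 2: "nte"
  Position 3: "ten"
  Position 4: "ent"
Trigrams = "con", "ont", "nte", "ten", "ent"


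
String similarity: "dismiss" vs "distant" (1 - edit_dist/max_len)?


Word 1: "dismiss" (length 7)
Word 2: "distant" (length 7)
One optimal edit sequence:
  1. keep 'd'
  2. keep 'i'
  3. keep 's'
  4. substitute 'm' -> 't'  (+1)
  5. substitute 'i' -> 'a'  (+1)
  6. substitute 's' -> 'n'  (+1)
  7. substitute 's' -> 't'  (+1)
Edit distance = 4
Max length = max(7, 7) = 7
Similarity = 1 - 4/7
= 0.4286


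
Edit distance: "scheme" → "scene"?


Word 1: "scheme" (length 6)
Word 2: "scene" (length 5)
One optimal edit sequence (insert/delete/substitute each cost 1):
  1. keep 's'
  2. keep 'c'
  3. delete 'h'  (+1)
  4. keep 'e'
  5. substitute 'm' -> 'n'  (+1)
  6. keep 'e'
Total edit operations: 2
Edit distance = 2


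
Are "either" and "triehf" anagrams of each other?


Word 1: "either" → sorted: eehirt
Word 2: "triehf" → sorted: efhirt
Same letters? eehirt != efhirt
Anagram = No


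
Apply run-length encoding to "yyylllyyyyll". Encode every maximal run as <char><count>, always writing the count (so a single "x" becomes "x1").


String: "yyylllyyyyll"
Scanning for consecutive runs:
  'y' x 3
  'l' x 3
  'y' x 4
  'l' x 2
RLE = "y3l3y4l2"


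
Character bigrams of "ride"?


Word: "ride" (length 4)
Number of bigrams = 4 - 2 + 1 = 3
  Position 0: "ri"
  Position 1: "id"
  Position 2: "de"
Bigrams = "ri", "id", "de"


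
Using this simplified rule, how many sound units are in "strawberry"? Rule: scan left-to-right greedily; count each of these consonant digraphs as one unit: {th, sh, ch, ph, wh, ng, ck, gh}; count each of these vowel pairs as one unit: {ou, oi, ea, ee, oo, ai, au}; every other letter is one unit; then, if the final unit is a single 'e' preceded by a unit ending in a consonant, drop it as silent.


Word: "strawberry" (10 letters)
Left-to-right scan:
  1. 's' (letter)
  2. 't' (letter)
  3. 'r' (letter)
  4. 'a' (letter)
  5. 'w' (letter)
  6. 'b' (letter)
  7. 'e' (letter)
  8. 'r' (letter)
  9. 'r' (letter)
  10. 'y' (letter)
Units from scan: 10
Sound units = 10 units


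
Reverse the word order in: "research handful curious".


Original: "research handful curious"
Words (1..n): research | handful | curious
Reversed (n..1): curious | handful | research
Result = "curious handful research"


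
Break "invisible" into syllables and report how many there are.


Word: "invisible"
Syllable breakdown: in | vis | i | ble
Counting: 4 parts
= 4 syllables


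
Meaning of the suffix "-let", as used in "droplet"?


Suffix: -let
As in: droplet -> drop + -let
Meaning = small


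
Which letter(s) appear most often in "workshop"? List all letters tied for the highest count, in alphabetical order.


Word: "workshop"
Letter counts:
  'h': 1
  'k': 1
  'o': 2
  'p': 1
  'r': 1
  's': 1
  'w': 1
Maximum count = 2
Most frequent = 'o' (2 times each)


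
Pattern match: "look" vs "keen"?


Pattern of "look": [0, 1, 1, 2]
Pattern of "keen": [0, 1, 1, 2]
Patterns match
Same pattern = Yes


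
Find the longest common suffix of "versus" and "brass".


Word 1: "versus"
Word 2: "brass"
Comparing from end:
  Pos -1: 's' == 's'
  Pos -2: 'u' != 's' (stop)
LCS = "s" (length 1)


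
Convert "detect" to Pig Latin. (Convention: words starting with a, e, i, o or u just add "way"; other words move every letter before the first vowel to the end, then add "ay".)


Word: "detect"
Starts with consonant(s) → move to end, add 'ay'
Consonant cluster: "d"
Pig Latin = "etectday"


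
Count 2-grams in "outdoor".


Word: "outdoor" (length 7)
Number of 2-grams = length - 2 + 1 = 7 - 2 + 1
= 6


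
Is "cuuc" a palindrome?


Word: "cuuc"
Reversed: "cuuc"
Forward == Backward? cuuc == cuuc
Palindrome = Yes


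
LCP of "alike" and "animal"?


Word 1: "alike"
Word 2: "animal"
Comparing from start:
  Pos 0: 'a' == 'a'
  Pos 1: 'l' != 'n' (stop)
LCP = "a" (length 1)


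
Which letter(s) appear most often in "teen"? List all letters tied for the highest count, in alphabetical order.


Word: "teen"
Letter counts:
  'e': 2
  'n': 1
  't': 1
Maximum count = 2
Most frequent = 'e' (2 times each)


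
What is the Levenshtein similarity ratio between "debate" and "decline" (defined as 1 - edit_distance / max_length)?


Word 1: "debate" (length 6)
Word 2: "decline" (length 7)
One optimal edit sequence:
  1. keep 'd'
  2. keep 'e'
  3. insert 'c'  (+1)
  4. substitute 'b' -> 'l'  (+1)
  5. substitute 'a' -> 'i'  (+1)
  6. substitute 't' -> 'n'  (+1)
  7. keep 'e'
Edit distance = 4
Max length = max(6, 7) = 7
Similarity = 1 - 4/7
= 0.4286


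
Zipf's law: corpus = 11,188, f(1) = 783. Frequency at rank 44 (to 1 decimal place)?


Zipf's law: f(r) = f(1) / r
f(1) = 783
f(44) = 783 / 44
= 17.8 occurrences


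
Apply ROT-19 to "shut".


Word: "shut"
Shift: 19
Each letter → (letter + shift) mod 26:
  's' (18) + 19 = 11 → 'l'
  'h' (7) + 19 = 0 → 'a'
  'u' (20) + 19 = 13 → 'n'
  't' (19) + 19 = 12 → 'm'
Result = "lanm"


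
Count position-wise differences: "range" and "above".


Comparing character by character (same length = 5):
  Pos 0: 'r' vs 'a' !=
  Pos 1: 'a' vs 'b' !=
  Pos 2: 'n' vs 'o' !=
  Pos 3: 'g' vs 'v' !=
  Pos 4: 'e' vs 'e' =
Hamming distance = 4


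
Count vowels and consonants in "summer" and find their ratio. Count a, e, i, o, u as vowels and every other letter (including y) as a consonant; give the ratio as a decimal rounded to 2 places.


Word: "summer"
Vowels (a,e,i,o,u): 2
Consonants: 4
Ratio = 2/4
= 0.50


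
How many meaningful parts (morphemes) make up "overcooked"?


Word: "overcooked"
Morphemes: over- / cook / -ed
Each morpheme carries meaning
= 3 morphemes


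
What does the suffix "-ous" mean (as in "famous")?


Suffix: -ous
Example: famous = fame + -ous, with a spelling change
Meaning = having quality of


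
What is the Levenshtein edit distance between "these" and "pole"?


Word 1: "these" (length 5)
Word 2: "pole" (length 4)
One optimal edit sequence (insert/delete/substitute each cost 1):
  1. delete 't'  (+1)
  2. substitute 'h' -> 'p'  (+1)
  3. substitute 'e' -> 'o'  (+1)
  4. substitute 's' -> 'l'  (+1)
  5. keep 'e'
Total edit operations: 4
Edit distance = 4


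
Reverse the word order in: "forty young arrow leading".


Original: "forty young arrow leading"
Words (1..n): forty | young | arrow | leading
Reversed (n..1): leading | arrow | young | forty
Result = "leading arrow young forty"


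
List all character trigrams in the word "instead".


Word: "instead" (length 7)
Number of trigrams = 7 - 3 + 1 = 5
  Position 0: "ins"
  Position 1: "nst"
  Position 2: "ste"
  Position 3: "tea"
  Position 4: "ead"
Trigrams = "ins", "nst", "ste", "tea", "ead"


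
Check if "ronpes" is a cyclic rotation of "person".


Word: "person", Candidate: "ronpes"
Method: check if candidate is substring of word+word
"personperson" contains "ronpes"? No
Is rotation = No


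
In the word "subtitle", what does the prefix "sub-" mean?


Prefix: sub-
Example: subtitle (sub- + title)
Meaning = under / below


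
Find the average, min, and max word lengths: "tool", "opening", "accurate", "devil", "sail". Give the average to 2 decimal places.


Lengths: "tool"=4, "opening"=7, "accurate"=8, "devil"=5, "sail"=4
Sum = 28, Count = 5
Average = 28/5 = 5.60
= avg=5.60, min=4, max=8


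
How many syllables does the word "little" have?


Word: "little"
Syllable breakdown: lit | tle
Counting: 2 parts
= 2 syllables


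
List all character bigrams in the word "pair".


Word: "pair" (length 4)
Number of bigrams = 4 - 2 + 1 = 3
  Position 0: "pa"
  Position 1: "ai"
  Position 2: "ir"
Bigrams = "pa", "ai", "ir"


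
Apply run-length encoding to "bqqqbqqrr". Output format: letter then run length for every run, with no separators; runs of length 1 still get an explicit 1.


String: "bqqqbqqrr"
Scanning for consecutive runs:
  'b' x 1
  'q' x 3
  'b' x 1
  'q' x 2
  'r' x 2
RLE = "b1q3b1q2r2"


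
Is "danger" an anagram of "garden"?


Word 1: "garden" → sorted: adegnr
Word 2: "danger" → sorted: adegnr
Same letters? adegnr == adegnr
Anagram = Yes


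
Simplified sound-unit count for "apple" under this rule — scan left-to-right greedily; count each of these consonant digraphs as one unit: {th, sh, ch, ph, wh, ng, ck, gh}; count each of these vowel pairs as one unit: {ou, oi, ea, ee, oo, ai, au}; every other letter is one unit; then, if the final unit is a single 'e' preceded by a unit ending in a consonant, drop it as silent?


Word: "apple" (5 letters)
Left-to-right scan:
  (1) 'a' (letter)
  (2) 'p' (letter)
  (3) 'p' (letter)
  (4) 'l' (letter)
  (5) 'e' (letter)
Units from scan: 5
Final unit is 'e' after a consonant -> drop as silent (-1)
Sound units = 4 units


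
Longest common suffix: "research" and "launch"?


Word 1: "research"
Word 2: "launch"
Comparing from end:
  Pos -1: 'h' == 'h'
  Pos -2: 'c' == 'c'
  Pos -3: 'r' != 'n' (stop)
LCS = "ch" (length 2)


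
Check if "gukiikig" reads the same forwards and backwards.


Word: "gukiikig"
Reversed: "gikiikug"
Forward == Backward? gukiikig != gikiikug
Palindrome = No


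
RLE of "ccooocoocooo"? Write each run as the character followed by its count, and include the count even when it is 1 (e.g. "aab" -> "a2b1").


String: "ccooocoocooo"
Scanning for consecutive runs:
  'c' x 2
  'o' x 3
  'c' x 1
  'o' x 2
  'c' x 1
  'o' x 3
RLE = "c2o3c1o2c1o3"


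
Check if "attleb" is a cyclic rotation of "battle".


Word: "battle", Candidate: "attleb"
Method: check if candidate is substring of word+word
"battlebattle" contains "attleb"? Yes
Is rotation = Yes


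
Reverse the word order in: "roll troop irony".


Original: "roll troop irony"
Words (1..n): roll | troop | irony
Reversed (n..1): irony | troop | roll
Result = "irony troop roll"


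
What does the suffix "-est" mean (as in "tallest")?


Suffix: -est
Example: tallest = tall + -est
Meaning = most


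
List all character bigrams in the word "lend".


Word: "lend" (length 4)
Number of bigrams = 4 - 2 + 1 = 3
  Position 0: "le"
  Position 1: "en"
  Position 2: "nd"
Bigrams = "le", "en", "nd"


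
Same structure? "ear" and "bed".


Pattern of "ear": [0, 1, 2]
Pattern of "bed": [0, 1, 2]
Patterns match
Same pattern = Yes


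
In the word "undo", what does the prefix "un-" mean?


Prefix: un-
Example: undo = un- + do
Meaning = not / reverse


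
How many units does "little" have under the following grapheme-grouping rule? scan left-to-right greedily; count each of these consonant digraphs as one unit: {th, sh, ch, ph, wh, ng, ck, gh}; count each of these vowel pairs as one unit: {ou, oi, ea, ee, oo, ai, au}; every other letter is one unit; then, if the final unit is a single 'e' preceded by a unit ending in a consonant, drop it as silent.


Word: "little" (6 letters)
Left-to-right scan:
  [1] 'l' (letter)
  [2] 'i' (letter)
  [3] 't' (letter)
  [4] 't' (letter)
  [5] 'l' (letter)
  [6] 'e' (letter)
Units from scan: 6
Final unit is 'e' after a consonant -> drop as silent (-1)
Sound units = 5 units


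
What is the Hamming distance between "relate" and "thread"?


Comparing character by character (same length = 6):
  Pos 0: 'r' vs 't' !=
  Pos 1: 'e' vs 'h' !=
  Pos 2: 'l' vs 'r' !=
  Pos 3: 'a' vs 'e' !=
  Pos 4: 't' vs 'a' !=
  Pos 5: 'e' vs 'd' !=
Hamming distance = 6


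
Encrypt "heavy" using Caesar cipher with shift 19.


Word: "heavy"
Shift: 19
Each letter → (letter + shift) mod 26:
  'h' (7) + 19 = 0 → 'a'
  'e' (4) + 19 = 23 → 'x'
  'a' (0) + 19 = 19 → 't'
  'v' (21) + 19 = 14 → 'o'
  'y' (24) + 19 = 17 → 'r'
Result = "axtor"


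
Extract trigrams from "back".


Word: "back" (length 4)
Number of trigrams = 4 - 3 + 1 = 2
  Position 0: "bac"
  Position 1: "ack"
Trigrams = "bac", "ack"


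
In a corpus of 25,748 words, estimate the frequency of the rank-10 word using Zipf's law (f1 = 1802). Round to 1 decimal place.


Zipf's law: f(r) = f(1) / r
f(1) = 1802
f(10) = 1802 / 10
= 180.2 occurrences


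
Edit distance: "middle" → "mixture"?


Word 1: "middle" (length 6)
Word 2: "mixture" (length 7)
One optimal edit sequence (insert/delete/substitute each cost 1):
  1. keep 'm'
  2. keep 'i'
  3. insert 'x'  (+1)
  4. substitute 'd' -> 't'  (+1)
  5. substitute 'd' -> 'u'  (+1)
  6. substitute 'l' -> 'r'  (+1)
  7. keep 'e'
Total edit operations: 4
Edit distance = 4


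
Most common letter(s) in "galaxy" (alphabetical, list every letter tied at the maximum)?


Word: "galaxy"
Letter counts:
  'a': 2
  'g': 1
  'l': 1
  'x': 1
  'y': 1
Maximum count = 2
Most frequent = 'a' (2 times each)


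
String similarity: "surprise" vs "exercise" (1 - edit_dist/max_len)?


Word 1: "surprise" (length 8)
Word 2: "exercise" (length 8)
One optimal edit sequence:
  1. substitute 's' -> 'e'  (+1)
  2. substitute 'u' -> 'x'  (+1)
  3. substitute 'r' -> 'e'  (+1)
  4. substitute 'p' -> 'r'  (+1)
  5. substitute 'r' -> 'c'  (+1)
  6. keep 'i'
  7. keep 's'
  8. keep 'e'
Edit distance = 5
Max length = max(8, 8) = 8
Similarity = 1 - 5/8
= 0.3750


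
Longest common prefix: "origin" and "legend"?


Word 1: "origin"
Word 2: "legend"
Comparing from start:
  Pos 0: 'o' != 'l' (stop)
LCP = "" (length 0)


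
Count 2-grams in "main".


Word: "main" (length 4)
Number of 2-grams = length - 2 + 1 = 4 - 2 + 1
= 3


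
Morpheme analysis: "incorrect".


Word: "incorrect"
Morphemes: in- + correct
Each morpheme carries meaning
= 2 morphemes


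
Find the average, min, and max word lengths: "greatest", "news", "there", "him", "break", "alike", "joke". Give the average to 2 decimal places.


Lengths: "greatest"=8, "news"=4, "there"=5, "him"=3, "break"=5, "alike"=5, "joke"=4
Sum = 34, Count = 7
Average = 34/7 = 4.86
= avg=4.86, min=3, max=8


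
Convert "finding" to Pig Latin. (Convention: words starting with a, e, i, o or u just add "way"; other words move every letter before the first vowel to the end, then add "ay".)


Word: "finding"
Starts with consonant(s) → move to end, add 'ay'
Consonant cluster: "f"
Pig Latin = "indingfay"


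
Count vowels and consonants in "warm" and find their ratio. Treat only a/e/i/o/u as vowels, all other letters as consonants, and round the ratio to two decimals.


Word: "warm"
Vowels (a,e,i,o,u): 1
Consonants: 3
Ratio = 1/3
= 0.33


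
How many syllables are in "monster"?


Word: "monster"
Syllable breakdown: mon / ster
Counting: 2 parts
= 2 syllables


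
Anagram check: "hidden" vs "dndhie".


Word 1: "hidden" → sorted: ddehin
Word 2: "dndhie" → sorted: ddehin
Same letters? ddehin == ddehin
Anagram = Yes


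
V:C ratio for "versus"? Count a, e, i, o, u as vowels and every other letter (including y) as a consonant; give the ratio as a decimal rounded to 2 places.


Word: "versus"
Vowels (a,e,i,o,u): 2
Consonants: 4
Ratio = 2/4
= 0.50


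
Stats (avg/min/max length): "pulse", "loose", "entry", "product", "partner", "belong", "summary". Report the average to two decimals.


Lengths: "pulse"=5, "loose"=5, "entry"=5, "product"=7, "partner"=7, "belong"=6, "summary"=7
Sum = 42, Count = 7
Average = 42/7 = 6.00
= avg=6.00, min=5, max=7


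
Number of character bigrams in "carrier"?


Word: "carrier" (length 7)
Number of 2-grams = length - 2 + 1 = 7 - 2 + 1
= 6


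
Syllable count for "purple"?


Word: "purple"
Syllable breakdown: pur · ple
Counting: 2 parts
= 2 syllables


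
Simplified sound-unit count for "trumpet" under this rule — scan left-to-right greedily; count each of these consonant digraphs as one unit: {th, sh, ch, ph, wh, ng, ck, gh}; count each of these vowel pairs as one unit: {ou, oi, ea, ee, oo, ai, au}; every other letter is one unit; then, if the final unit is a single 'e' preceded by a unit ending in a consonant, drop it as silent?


Word: "trumpet" (7 letters)
Left-to-right scan:
  [1] 't' (letter)
  [2] 'r' (letter)
  [3] 'u' (letter)
  [4] 'm' (letter)
  [5] 'p' (letter)
  [6] 'e' (letter)
  [7] 't' (letter)
Units from scan: 7
Sound units = 7 units


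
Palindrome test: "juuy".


Word: "juuy"
Reversed: "yuuj"
Forward == Backward? juuy != yuuj
Palindrome = No


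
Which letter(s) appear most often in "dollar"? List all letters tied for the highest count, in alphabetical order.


Word: "dollar"
Letter counts:
  'a': 1
  'd': 1
  'l': 2
  'o': 1
  'r': 1
Maximum count = 2
Most frequent = 'l' (2 times each)


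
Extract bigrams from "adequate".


Word: "adequate" (length 8)
Number of bigrams = 8 - 2 + 1 = 7
  Position 0: "ad"
  Position 1: "de"
  Position 2: "eq"
  Position 3: "qu"
  Position 4: "ua"
  Position 5: "at"
  Position 6: "te"
Bigrams = "ad", "de", "eq", "qu", "ua", "at", "te"


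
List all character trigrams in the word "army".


Word: "army" (length 4)
Number of trigrams = 4 - 3 + 1 = 2
  Position 0: "arm"
  Position 1: "rmy"
Trigrams = "arm", "rmy"


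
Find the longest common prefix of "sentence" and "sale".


Word 1: "sentence"
Word 2: "sale"
Comparing from start:
  Pos 0: 's' == 's'
  Pos 1: 'e' != 'a' (stop)
LCP = "s" (length 1)


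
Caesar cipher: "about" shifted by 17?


Word: "about"
Shift: 17
Each letter → (letter + shift) mod 26:
  'a' (0) + 17 = 17 → 'r'
  'b' (1) + 17 = 18 → 's'
  'o' (14) + 17 = 5 → 'f'
  'u' (20) + 17 = 11 → 'l'
  't' (19) + 17 = 10 → 'k'
Result = "rsflk"


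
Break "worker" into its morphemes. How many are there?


Word: "worker"
Morphemes: work + -er
Each morpheme carries meaning
= 2 morphemes


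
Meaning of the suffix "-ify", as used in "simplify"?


Suffix: -ify
Example: simplify = simple + -ify, with a spelling change
Meaning = to make


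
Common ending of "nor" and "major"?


Word 1: "nor"
Word 2: "major"
Comparing from end:
  Pos -1: 'r' == 'r'
  Pos -2: 'o' == 'o'
  Pos -3: 'n' != 'j' (stop)
LCS = "or" (length 2)


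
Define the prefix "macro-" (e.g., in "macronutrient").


Prefix: macro-
As in: macronutrient -> macro- + nutrient
Meaning = large


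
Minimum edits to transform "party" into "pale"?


Word 1: "party" (length 5)
Word 2: "pale" (length 4)
One optimal edit sequence (insert/delete/substitute each cost 1):
  1. keep 'p'
  2. keep 'a'
  3. delete 'r'  (+1)
  4. substitute 't' -> 'l'  (+1)
  5. substitute 'y' -> 'e'  (+1)
Total edit operations: 3
Edit distance = 3


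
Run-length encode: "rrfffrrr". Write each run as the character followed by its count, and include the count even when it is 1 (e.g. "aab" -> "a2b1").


String: "rrfffrrr"
Scanning for consecutive runs:
  'r' x 2
  'f' x 3
  'r' x 3
RLE = "r2f3r3"


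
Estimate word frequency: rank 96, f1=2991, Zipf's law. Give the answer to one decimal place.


Zipf's law: f(r) = f(1) / r
f(1) = 2991
f(96) = 2991 / 96
= 31.2 occurrences


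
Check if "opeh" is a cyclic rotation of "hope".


Word: "hope", Candidate: "opeh"
Method: check if candidate is substring of word+word
"hopehope" contains "opeh"? Yes
Is rotation = Yes


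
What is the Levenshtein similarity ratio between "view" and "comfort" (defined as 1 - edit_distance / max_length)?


Word 1: "view" (length 4)
Word 2: "comfort" (length 7)
One optimal edit sequence:
  1. insert 'c'  (+1)
  2. insert 'o'  (+1)
  3. insert 'm'  (+1)
  4. substitute 'v' -> 'f'  (+1)
  5. substitute 'i' -> 'o'  (+1)
  6. substitute 'e' -> 'r'  (+1)
  7. substitute 'w' -> 't'  (+1)
Edit distance = 7
Max length = max(4, 7) = 7
Similarity = 1 - 7/7
= 0.0000


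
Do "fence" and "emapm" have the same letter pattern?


Pattern of "fence": [0, 1, 2, 3, 1]
Pattern of "emapm": [0, 1, 2, 3, 1]
Patterns match
Same pattern = Yes


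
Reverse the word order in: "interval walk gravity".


Original: "interval walk gravity"
Words (1..n): interval | walk | gravity
Reversed (n..1): gravity | walk | interval
Result = "gravity walk interval"


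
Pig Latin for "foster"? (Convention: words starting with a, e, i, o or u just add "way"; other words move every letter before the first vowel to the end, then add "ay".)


Word: "foster"
Starts with consonant(s) → move to end, add 'ay'
Consonant cluster: "f"
Pig Latin = "osterfay"


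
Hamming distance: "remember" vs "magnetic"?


Comparing character by character (same length = 8):
  Pos 0: 'r' vs 'm' !=
  Pos 1: 'e' vs 'a' !=
  Pos 2: 'm' vs 'g' !=
  Pos 3: 'e' vs 'n' !=
  Pos 4: 'm' vs 'e' !=
  Pos 5: 'b' vs 't' !=
  Pos 6: 'e' vs 'i' !=
  Pos 7: 'r' vs 'c' !=
Hamming distance = 8


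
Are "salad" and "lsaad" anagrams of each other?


Word 1: "salad" → sorted: aadls
Word 2: "lsaad" → sorted: aadls
Same letters? aadls == aadls
Anagram = Yes


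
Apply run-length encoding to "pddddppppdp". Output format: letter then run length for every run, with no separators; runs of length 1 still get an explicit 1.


String: "pddddppppdp"
Scanning for consecutive runs:
  'p' x 1
  'd' x 4
  'p' x 4
  'd' x 1
  'p' x 1
RLE = "p1d4p4d1p1"


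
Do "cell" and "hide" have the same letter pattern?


Pattern of "cell": [0, 1, 2, 2]
Pattern of "hide": [0, 1, 2, 3]
Patterns do not match
Same pattern = No


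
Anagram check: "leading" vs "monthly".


Word 1: "leading" → sorted: adegiln
Word 2: "monthly" → sorted: hlmnoty
Same letters? adegiln != hlmnoty
Anagram = No


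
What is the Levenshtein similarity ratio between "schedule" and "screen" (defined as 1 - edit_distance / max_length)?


Word 1: "schedule" (length 8)
Word 2: "screen" (length 6)
One optimal edit sequence:
  1. keep 's'
  2. keep 'c'
  3. substitute 'h' -> 'r'  (+1)
  4. keep 'e'
  5. delete 'd'  (+1)
  6. delete 'u'  (+1)
  7. substitute 'l' -> 'e'  (+1)
  8. substitute 'e' -> 'n'  (+1)
Edit distance = 5
Max length = max(8, 6) = 8
Similarity = 1 - 5/8
= 0.3750


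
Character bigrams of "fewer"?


Word: "fewer" (length 5)
Number of bigrams = 5 - 2 + 1 = 4
  Position 0: "fe"
  Position 1: "ew"
  Position 2: "we"
  Position 3: "er"
Bigrams = "fe", "ew", "we", "er"


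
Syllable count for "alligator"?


Word: "alligator"
Syllable breakdown: al · li · ga · tor
Counting: 4 parts
= 4 syllables


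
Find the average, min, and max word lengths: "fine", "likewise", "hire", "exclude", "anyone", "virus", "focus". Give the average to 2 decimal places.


Lengths: "fine"=4, "likewise"=8, "hire"=4, "exclude"=7, "anyone"=6, "virus"=5, "focus"=5
Sum = 39, Count = 7
Average = 39/7 = 5.57
= avg=5.57, min=4, max=8


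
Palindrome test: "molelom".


Word: "molelom"
Reversed: "molelom"
Forward == Backward? molelom == molelom
Palindrome = Yes


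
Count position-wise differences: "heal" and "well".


Comparing character by character (same length = 4):
  Pos 0: 'h' vs 'w' !=
  Pos 1: 'e' vs 'e' =
  Pos 2: 'a' vs 'l' !=
  Pos 3: 'l' vs 'l' =
Hamming distance = 2


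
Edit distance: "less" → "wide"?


Word 1: "less" (length 4)
Word 2: "wide" (length 4)
One optimal edit sequence (insert/delete/substitute each cost 1):
  1. substitute 'l' -> 'w'  (+1)
  2. substitute 'e' -> 'i'  (+1)
  3. substitute 's' -> 'd'  (+1)
  4. substitute 's' -> 'e'  (+1)
Total edit operations: 4
Edit distance = 4


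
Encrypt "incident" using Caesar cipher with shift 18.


Word: "incident"
Shift: 18
Each letter → (letter + shift) mod 26:
  'i' (8) + 18 = 0 → 'a'
  'n' (13) + 18 = 5 → 'f'
  'c' (2) + 18 = 20 → 'u'
  'i' (8) + 18 = 0 → 'a'
  'd' (3) + 18 = 21 → 'v'
  'e' (4) + 18 = 22 → 'w'
  'n' (13) + 18 = 5 → 'f'
  't' (19) + 18 = 11 → 'l'
Result = "afuavwfl"


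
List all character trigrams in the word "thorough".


Word: "thorough" (length 8)
Number of trigrams = 8 - 3 + 1 = 6
  Position 0: "tho"
  Position 1: "hor"
  Position 2: "oro"
  Position 3: "rou"
  Position 4: "oug"
  Position 5: "ugh"
Trigrams = "tho", "hor", "oro", "rou", "oug", "ugh"


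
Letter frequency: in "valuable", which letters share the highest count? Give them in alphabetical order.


Word: "valuable"
Letter counts:
  'a': 2
  'b': 1
  'e': 1
  'l': 2
  'u': 1
  'v': 1
Maximum count = 2
Most frequent = 'a', 'l' (2 times each)


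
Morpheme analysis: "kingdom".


Word: "kingdom"
Morphemes: king | -dom
Each morpheme carries meaning
= 2 morphemes


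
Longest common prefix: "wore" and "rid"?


Word 1: "wore"
Word 2: "rid"
Comparing from start:
  Pos 0: 'w' != 'r' (stop)
LCP = "" (length 0)


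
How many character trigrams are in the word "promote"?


Word: "promote" (length 7)
Number of 3-grams = length - 3 + 1 = 7 - 3 + 1
= 5


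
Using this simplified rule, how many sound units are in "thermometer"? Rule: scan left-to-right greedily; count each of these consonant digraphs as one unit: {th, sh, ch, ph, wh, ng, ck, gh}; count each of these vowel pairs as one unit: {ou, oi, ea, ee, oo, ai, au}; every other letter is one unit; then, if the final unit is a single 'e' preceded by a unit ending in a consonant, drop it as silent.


Word: "thermometer" (11 letters)
Left-to-right scan:
  [1] 'th' (digraph)
  [2] 'e' (letter)
  [3] 'r' (letter)
  [4] 'm' (letter)
  [5] 'o' (letter)
  [6] 'm' (letter)
  [7] 'e' (letter)
  [8] 't' (letter)
  [9] 'e' (letter)
  [10] 'r' (letter)
Units from scan: 10
Sound units = 10 units


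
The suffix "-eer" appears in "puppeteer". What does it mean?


Suffix: -eer
Example: puppeteer = puppet + -eer
Meaning = one who is concerned with


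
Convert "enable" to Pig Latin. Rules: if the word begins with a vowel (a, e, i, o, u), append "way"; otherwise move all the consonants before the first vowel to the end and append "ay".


Word: "enable"
Starts with vowel → add 'way'
Pig Latin = "enableway"


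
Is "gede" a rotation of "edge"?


Word: "edge", Candidate: "gede"
Method: check if candidate is substring of word+word
"edgeedge" contains "gede"? No
Is rotation = No


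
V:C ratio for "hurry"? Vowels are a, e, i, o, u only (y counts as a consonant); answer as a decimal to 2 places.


Word: "hurry"
Vowels (a,e,i,o,u): 1
Consonants: 4
Ratio = 1/4
= 0.25


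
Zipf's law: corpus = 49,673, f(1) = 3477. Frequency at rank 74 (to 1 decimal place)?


Zipf's law: f(r) = f(1) / r
f(1) = 3477
f(74) = 3477 / 74
= 47.0 occurrences


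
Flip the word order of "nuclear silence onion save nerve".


Original: "nuclear silence onion save nerve"
Words (1..n): nuclear | silence | onion | save | nerve
Reversed (n..1): nerve | save | onion | silence | nuclear
Result = "nerve save onion silence nuclear"


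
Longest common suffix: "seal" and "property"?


Word 1: "seal"
Word 2: "property"
Comparing from end:
  Pos -1: 'l' != 'y' (stop)
LCS = "" (length 0)


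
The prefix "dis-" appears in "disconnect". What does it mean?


Prefix: dis-
Example: disconnect = dis- + connect
Meaning = not / opposite


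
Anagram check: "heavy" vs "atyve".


Word 1: "heavy" → sorted: aehvy
Word 2: "atyve" → sorted: aetvy
Same letters? aehvy != aetvy
Anagram = No


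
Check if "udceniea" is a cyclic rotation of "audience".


Word: "audience", Candidate: "udceniea"
Method: check if candidate is substring of word+word
"audienceaudience" contains "udceniea"? No
Is rotation = No


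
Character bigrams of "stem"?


Word: "stem" (length 4)
Number of bigrams = 4 - 2 + 1 = 3
  Position 0: "st"
  Position 1: "te"
  Position 2: "em"
Bigrams = "st", "te", "em"


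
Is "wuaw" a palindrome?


Word: "wuaw"
Reversed: "wauw"
Forward == Backward? wuaw != wauw
Palindrome = No


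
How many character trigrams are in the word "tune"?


Word: "tune" (length 4)
Number of 3-grams = length - 3 + 1 = 4 - 3 + 1
= 2


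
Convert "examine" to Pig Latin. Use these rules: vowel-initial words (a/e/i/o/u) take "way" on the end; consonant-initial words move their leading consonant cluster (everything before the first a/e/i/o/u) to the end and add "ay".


Word: "examine"
Starts with vowel → add 'way'
Pig Latin = "examineway"


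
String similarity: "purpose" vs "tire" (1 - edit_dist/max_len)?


Word 1: "purpose" (length 7)
Word 2: "tire" (length 4)
One optimal edit sequence:
  1. substitute 'p' -> 't'  (+1)
  2. substitute 'u' -> 'i'  (+1)
  3. keep 'r'
  4. delete 'p'  (+1)
  5. delete 'o'  (+1)
  6. delete 's'  (+1)
  7. keep 'e'
Edit distance = 5
Max length = max(7, 4) = 7
Similarity = 1 - 5/7
= 0.2857


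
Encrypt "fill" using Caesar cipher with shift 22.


Word: "fill"
Shift: 22
Each letter → (letter + shift) mod 26:
  'f' (5) + 22 = 1 → 'b'
  'i' (8) + 22 = 4 → 'e'
  'l' (11) + 22 = 7 → 'h'
  'l' (11) + 22 = 7 → 'h'
Result = "behh"


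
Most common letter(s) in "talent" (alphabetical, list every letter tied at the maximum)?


Word: "talent"
Letter counts:
  'a': 1
  'e': 1
  'l': 1
  'n': 1
  't': 2
Maximum count = 2
Most frequent = 't' (2 times each)


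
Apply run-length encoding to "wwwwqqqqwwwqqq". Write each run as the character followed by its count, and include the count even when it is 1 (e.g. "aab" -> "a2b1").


String: "wwwwqqqqwwwqqq"
Scanning for consecutive runs:
  'w' x 4
  'q' x 4
  'w' x 3
  'q' x 3
RLE = "w4q4w3q3"


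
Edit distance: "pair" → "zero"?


Word 1: "pair" (length 4)
Word 2: "zero" (length 4)
One optimal edit sequence (insert/delete/substitute each cost 1):
  1. substitute 'p' -> 'z'  (+1)
  2. substitute 'a' -> 'e'  (+1)
  3. substitute 'i' -> 'r'  (+1)
  4. substitute 'r' -> 'o'  (+1)
Total edit operations: 4
Edit distance = 4


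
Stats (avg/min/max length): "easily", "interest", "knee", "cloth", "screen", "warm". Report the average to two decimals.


Lengths: "easily"=6, "interest"=8, "knee"=4, "cloth"=5, "screen"=6, "warm"=4
Sum = 33, Count = 6
Average = 33/6 = 5.50
= avg=5.50, min=4, max=8


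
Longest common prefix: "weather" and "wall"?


Word 1: "weather"
Word 2: "wall"
Comparing from start:
  Pos 0: 'w' == 'w'
  Pos 1: 'e' != 'a' (stop)
LCP = "w" (length 1)


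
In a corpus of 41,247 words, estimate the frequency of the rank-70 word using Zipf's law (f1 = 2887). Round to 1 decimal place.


Zipf's law: f(r) = f(1) / r
f(1) = 2887
f(70) = 2887 / 70
= 41.2 occurrences


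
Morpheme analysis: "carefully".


Word: "carefully"
Morphemes: care + -ful + -ly
Each morpheme carries meaning
= 3 morphemes


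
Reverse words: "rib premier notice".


Original: "rib premier notice"
Words (1..n): rib | premier | notice
Reversed (n..1): notice | premier | rib
Result = "notice premier rib"


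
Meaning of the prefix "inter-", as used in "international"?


Prefix: inter-
Example: international = inter- + national
Meaning = between


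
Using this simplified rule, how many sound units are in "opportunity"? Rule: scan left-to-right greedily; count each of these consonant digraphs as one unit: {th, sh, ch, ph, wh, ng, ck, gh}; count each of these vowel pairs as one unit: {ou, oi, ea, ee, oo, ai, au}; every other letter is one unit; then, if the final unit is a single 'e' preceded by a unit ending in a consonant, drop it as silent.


Word: "opportunity" (11 letters)
Left-to-right scan:
  [1] 'o' (letter)
  [2] 'p' (letter)
  [3] 'p' (letter)
  [4] 'o' (letter)
  [5] 'r' (letter)
  [6] 't' (letter)
  [7] 'u' (letter)
  [8] 'n' (letter)
  [9] 'i' (letter)
  [10] 't' (letter)
  [11] 'y' (letter)
Units from scan: 11
Sound units = 11 units


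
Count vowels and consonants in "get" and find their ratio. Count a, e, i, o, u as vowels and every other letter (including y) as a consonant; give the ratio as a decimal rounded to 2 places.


Word: "get"
Vowels (a,e,i,o,u): 1
Consonants: 2
Ratio = 1/2
= 0.50


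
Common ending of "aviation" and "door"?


Word 1: "aviation"
Word 2: "door"
Comparing from end:
  Pos -1: 'n' != 'r' (stop)
LCS = "" (length 0)


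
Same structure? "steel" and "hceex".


Pattern of "steel": [0, 1, 2, 2, 3]
Pattern of "hceex": [0, 1, 2, 2, 3]
Patterns match
Same pattern = Yes


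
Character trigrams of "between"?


Word: "between" (length 7)
Number of trigrams = 7 - 3 + 1 = 5
  Position 0: "bet"
  Position 1: "etw"
  Position 2: "twe"
  Position 3: "wee"
  Position 4: "een"
Trigrams = "bet", "etw", "twe", "wee", "een"


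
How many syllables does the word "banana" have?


Word: "banana"
Syllable breakdown: ba · na · na
Counting: 3 parts
= 3 syllables


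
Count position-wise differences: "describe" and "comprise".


Comparing character by character (same length = 8):
  Pos 0: 'd' vs 'c' !=
  Pos 1: 'e' vs 'o' !=
  Pos 2: 's' vs 'm' !=
  Pos 3: 'c' vs 'p' !=
  Pos 4: 'r' vs 'r' =
  Pos 5: 'i' vs 'i' =
  Pos 6: 'b' vs 's' !=
  Pos 7: 'e' vs 'e' =
Hamming distance = 5
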